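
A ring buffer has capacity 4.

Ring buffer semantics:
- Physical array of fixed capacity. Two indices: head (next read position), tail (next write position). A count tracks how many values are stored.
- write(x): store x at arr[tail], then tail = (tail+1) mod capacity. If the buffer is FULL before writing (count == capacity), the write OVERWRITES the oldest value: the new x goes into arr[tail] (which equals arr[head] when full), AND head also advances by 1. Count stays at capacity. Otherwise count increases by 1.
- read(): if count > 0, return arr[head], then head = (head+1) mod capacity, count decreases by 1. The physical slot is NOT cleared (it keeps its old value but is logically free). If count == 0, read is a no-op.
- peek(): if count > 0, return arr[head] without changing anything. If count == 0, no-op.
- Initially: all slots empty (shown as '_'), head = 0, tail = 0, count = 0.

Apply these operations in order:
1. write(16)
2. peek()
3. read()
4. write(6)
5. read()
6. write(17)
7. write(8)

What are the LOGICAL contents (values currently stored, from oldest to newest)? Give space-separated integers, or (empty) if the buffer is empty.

Answer: 17 8

Derivation:
After op 1 (write(16)): arr=[16 _ _ _] head=0 tail=1 count=1
After op 2 (peek()): arr=[16 _ _ _] head=0 tail=1 count=1
After op 3 (read()): arr=[16 _ _ _] head=1 tail=1 count=0
After op 4 (write(6)): arr=[16 6 _ _] head=1 tail=2 count=1
After op 5 (read()): arr=[16 6 _ _] head=2 tail=2 count=0
After op 6 (write(17)): arr=[16 6 17 _] head=2 tail=3 count=1
After op 7 (write(8)): arr=[16 6 17 8] head=2 tail=0 count=2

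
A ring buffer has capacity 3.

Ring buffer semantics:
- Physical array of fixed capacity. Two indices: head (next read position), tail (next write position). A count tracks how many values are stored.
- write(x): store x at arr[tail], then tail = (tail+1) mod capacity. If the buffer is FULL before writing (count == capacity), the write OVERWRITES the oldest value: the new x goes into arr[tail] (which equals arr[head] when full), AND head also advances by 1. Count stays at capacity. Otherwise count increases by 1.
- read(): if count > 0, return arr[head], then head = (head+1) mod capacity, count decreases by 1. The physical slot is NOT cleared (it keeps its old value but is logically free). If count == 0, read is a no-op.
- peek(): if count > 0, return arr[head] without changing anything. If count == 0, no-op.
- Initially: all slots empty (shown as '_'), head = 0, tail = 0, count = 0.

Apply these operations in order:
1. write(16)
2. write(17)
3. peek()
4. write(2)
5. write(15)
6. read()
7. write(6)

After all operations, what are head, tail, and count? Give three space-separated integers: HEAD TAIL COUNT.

Answer: 2 2 3

Derivation:
After op 1 (write(16)): arr=[16 _ _] head=0 tail=1 count=1
After op 2 (write(17)): arr=[16 17 _] head=0 tail=2 count=2
After op 3 (peek()): arr=[16 17 _] head=0 tail=2 count=2
After op 4 (write(2)): arr=[16 17 2] head=0 tail=0 count=3
After op 5 (write(15)): arr=[15 17 2] head=1 tail=1 count=3
After op 6 (read()): arr=[15 17 2] head=2 tail=1 count=2
After op 7 (write(6)): arr=[15 6 2] head=2 tail=2 count=3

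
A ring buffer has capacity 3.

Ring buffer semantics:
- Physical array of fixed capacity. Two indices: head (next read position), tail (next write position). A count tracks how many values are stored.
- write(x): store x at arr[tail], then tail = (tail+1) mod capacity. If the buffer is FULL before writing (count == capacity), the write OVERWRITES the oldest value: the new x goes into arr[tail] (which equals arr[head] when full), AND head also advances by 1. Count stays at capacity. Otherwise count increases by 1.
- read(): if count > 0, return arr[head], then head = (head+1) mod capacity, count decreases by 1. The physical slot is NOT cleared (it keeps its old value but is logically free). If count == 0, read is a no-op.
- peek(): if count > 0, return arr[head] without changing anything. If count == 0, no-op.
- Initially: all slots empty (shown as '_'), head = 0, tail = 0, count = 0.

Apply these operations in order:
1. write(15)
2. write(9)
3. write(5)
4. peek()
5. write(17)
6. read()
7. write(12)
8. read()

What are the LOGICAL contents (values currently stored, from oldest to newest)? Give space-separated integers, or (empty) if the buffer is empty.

After op 1 (write(15)): arr=[15 _ _] head=0 tail=1 count=1
After op 2 (write(9)): arr=[15 9 _] head=0 tail=2 count=2
After op 3 (write(5)): arr=[15 9 5] head=0 tail=0 count=3
After op 4 (peek()): arr=[15 9 5] head=0 tail=0 count=3
After op 5 (write(17)): arr=[17 9 5] head=1 tail=1 count=3
After op 6 (read()): arr=[17 9 5] head=2 tail=1 count=2
After op 7 (write(12)): arr=[17 12 5] head=2 tail=2 count=3
After op 8 (read()): arr=[17 12 5] head=0 tail=2 count=2

Answer: 17 12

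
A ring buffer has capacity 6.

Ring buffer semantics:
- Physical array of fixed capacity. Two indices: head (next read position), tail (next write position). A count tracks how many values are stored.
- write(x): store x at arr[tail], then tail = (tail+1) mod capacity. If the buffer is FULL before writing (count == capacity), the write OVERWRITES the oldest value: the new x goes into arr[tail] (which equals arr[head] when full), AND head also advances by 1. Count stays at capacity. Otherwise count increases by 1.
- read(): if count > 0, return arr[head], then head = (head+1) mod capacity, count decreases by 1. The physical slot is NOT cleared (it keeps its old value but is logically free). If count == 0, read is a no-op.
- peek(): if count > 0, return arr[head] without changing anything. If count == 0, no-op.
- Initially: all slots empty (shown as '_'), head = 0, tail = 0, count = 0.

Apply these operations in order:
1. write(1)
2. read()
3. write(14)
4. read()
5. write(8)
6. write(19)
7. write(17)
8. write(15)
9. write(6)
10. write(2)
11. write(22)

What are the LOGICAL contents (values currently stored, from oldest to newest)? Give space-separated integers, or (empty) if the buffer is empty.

After op 1 (write(1)): arr=[1 _ _ _ _ _] head=0 tail=1 count=1
After op 2 (read()): arr=[1 _ _ _ _ _] head=1 tail=1 count=0
After op 3 (write(14)): arr=[1 14 _ _ _ _] head=1 tail=2 count=1
After op 4 (read()): arr=[1 14 _ _ _ _] head=2 tail=2 count=0
After op 5 (write(8)): arr=[1 14 8 _ _ _] head=2 tail=3 count=1
After op 6 (write(19)): arr=[1 14 8 19 _ _] head=2 tail=4 count=2
After op 7 (write(17)): arr=[1 14 8 19 17 _] head=2 tail=5 count=3
After op 8 (write(15)): arr=[1 14 8 19 17 15] head=2 tail=0 count=4
After op 9 (write(6)): arr=[6 14 8 19 17 15] head=2 tail=1 count=5
After op 10 (write(2)): arr=[6 2 8 19 17 15] head=2 tail=2 count=6
After op 11 (write(22)): arr=[6 2 22 19 17 15] head=3 tail=3 count=6

Answer: 19 17 15 6 2 22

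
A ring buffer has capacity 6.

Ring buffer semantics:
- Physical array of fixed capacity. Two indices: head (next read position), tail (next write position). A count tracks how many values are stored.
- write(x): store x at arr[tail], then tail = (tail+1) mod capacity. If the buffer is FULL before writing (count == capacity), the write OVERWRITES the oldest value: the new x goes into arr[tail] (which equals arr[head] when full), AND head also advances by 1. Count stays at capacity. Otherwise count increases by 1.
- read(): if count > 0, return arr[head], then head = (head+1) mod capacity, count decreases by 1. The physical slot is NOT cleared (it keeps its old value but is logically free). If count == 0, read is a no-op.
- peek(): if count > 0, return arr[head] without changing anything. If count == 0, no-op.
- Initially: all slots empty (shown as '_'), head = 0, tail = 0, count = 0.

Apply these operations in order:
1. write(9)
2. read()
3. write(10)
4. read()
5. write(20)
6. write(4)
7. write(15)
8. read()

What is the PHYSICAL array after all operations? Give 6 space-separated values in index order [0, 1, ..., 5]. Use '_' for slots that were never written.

Answer: 9 10 20 4 15 _

Derivation:
After op 1 (write(9)): arr=[9 _ _ _ _ _] head=0 tail=1 count=1
After op 2 (read()): arr=[9 _ _ _ _ _] head=1 tail=1 count=0
After op 3 (write(10)): arr=[9 10 _ _ _ _] head=1 tail=2 count=1
After op 4 (read()): arr=[9 10 _ _ _ _] head=2 tail=2 count=0
After op 5 (write(20)): arr=[9 10 20 _ _ _] head=2 tail=3 count=1
After op 6 (write(4)): arr=[9 10 20 4 _ _] head=2 tail=4 count=2
After op 7 (write(15)): arr=[9 10 20 4 15 _] head=2 tail=5 count=3
After op 8 (read()): arr=[9 10 20 4 15 _] head=3 tail=5 count=2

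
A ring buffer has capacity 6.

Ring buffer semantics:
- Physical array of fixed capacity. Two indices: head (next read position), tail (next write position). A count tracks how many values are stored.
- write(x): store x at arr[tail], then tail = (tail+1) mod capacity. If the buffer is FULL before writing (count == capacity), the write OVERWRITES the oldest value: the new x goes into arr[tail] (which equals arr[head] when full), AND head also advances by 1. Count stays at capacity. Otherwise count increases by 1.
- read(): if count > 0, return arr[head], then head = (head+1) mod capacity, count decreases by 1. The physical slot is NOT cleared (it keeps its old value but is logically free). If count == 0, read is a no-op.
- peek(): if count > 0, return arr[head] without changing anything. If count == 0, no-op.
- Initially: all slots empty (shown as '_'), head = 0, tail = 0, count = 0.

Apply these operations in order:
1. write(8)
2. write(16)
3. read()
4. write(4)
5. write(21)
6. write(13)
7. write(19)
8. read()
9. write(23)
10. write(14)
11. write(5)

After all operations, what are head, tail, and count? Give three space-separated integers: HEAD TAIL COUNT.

After op 1 (write(8)): arr=[8 _ _ _ _ _] head=0 tail=1 count=1
After op 2 (write(16)): arr=[8 16 _ _ _ _] head=0 tail=2 count=2
After op 3 (read()): arr=[8 16 _ _ _ _] head=1 tail=2 count=1
After op 4 (write(4)): arr=[8 16 4 _ _ _] head=1 tail=3 count=2
After op 5 (write(21)): arr=[8 16 4 21 _ _] head=1 tail=4 count=3
After op 6 (write(13)): arr=[8 16 4 21 13 _] head=1 tail=5 count=4
After op 7 (write(19)): arr=[8 16 4 21 13 19] head=1 tail=0 count=5
After op 8 (read()): arr=[8 16 4 21 13 19] head=2 tail=0 count=4
After op 9 (write(23)): arr=[23 16 4 21 13 19] head=2 tail=1 count=5
After op 10 (write(14)): arr=[23 14 4 21 13 19] head=2 tail=2 count=6
After op 11 (write(5)): arr=[23 14 5 21 13 19] head=3 tail=3 count=6

Answer: 3 3 6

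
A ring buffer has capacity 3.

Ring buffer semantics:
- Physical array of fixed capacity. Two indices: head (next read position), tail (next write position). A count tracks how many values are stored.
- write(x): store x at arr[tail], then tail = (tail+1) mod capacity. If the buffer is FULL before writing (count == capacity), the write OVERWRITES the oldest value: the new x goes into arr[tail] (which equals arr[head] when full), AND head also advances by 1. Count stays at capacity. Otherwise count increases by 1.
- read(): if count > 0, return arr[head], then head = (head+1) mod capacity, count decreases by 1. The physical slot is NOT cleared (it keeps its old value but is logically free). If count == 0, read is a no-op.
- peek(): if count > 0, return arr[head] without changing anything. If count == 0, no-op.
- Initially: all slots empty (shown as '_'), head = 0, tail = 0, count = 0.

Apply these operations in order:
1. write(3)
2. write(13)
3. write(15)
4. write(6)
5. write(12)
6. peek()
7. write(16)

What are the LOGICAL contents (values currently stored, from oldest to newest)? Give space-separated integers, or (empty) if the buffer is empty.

After op 1 (write(3)): arr=[3 _ _] head=0 tail=1 count=1
After op 2 (write(13)): arr=[3 13 _] head=0 tail=2 count=2
After op 3 (write(15)): arr=[3 13 15] head=0 tail=0 count=3
After op 4 (write(6)): arr=[6 13 15] head=1 tail=1 count=3
After op 5 (write(12)): arr=[6 12 15] head=2 tail=2 count=3
After op 6 (peek()): arr=[6 12 15] head=2 tail=2 count=3
After op 7 (write(16)): arr=[6 12 16] head=0 tail=0 count=3

Answer: 6 12 16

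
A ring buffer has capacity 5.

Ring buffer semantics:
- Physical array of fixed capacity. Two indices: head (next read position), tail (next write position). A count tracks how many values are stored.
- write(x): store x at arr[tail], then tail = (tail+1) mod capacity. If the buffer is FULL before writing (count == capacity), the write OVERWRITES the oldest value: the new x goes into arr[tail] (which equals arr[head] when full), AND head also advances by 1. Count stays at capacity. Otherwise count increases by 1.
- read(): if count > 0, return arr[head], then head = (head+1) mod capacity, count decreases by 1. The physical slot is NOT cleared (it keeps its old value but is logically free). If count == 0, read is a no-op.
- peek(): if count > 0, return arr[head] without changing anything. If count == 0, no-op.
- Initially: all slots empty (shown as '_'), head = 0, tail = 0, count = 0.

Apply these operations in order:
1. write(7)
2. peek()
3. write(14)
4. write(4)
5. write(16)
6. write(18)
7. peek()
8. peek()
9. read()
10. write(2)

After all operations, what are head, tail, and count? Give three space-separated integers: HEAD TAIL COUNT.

After op 1 (write(7)): arr=[7 _ _ _ _] head=0 tail=1 count=1
After op 2 (peek()): arr=[7 _ _ _ _] head=0 tail=1 count=1
After op 3 (write(14)): arr=[7 14 _ _ _] head=0 tail=2 count=2
After op 4 (write(4)): arr=[7 14 4 _ _] head=0 tail=3 count=3
After op 5 (write(16)): arr=[7 14 4 16 _] head=0 tail=4 count=4
After op 6 (write(18)): arr=[7 14 4 16 18] head=0 tail=0 count=5
After op 7 (peek()): arr=[7 14 4 16 18] head=0 tail=0 count=5
After op 8 (peek()): arr=[7 14 4 16 18] head=0 tail=0 count=5
After op 9 (read()): arr=[7 14 4 16 18] head=1 tail=0 count=4
After op 10 (write(2)): arr=[2 14 4 16 18] head=1 tail=1 count=5

Answer: 1 1 5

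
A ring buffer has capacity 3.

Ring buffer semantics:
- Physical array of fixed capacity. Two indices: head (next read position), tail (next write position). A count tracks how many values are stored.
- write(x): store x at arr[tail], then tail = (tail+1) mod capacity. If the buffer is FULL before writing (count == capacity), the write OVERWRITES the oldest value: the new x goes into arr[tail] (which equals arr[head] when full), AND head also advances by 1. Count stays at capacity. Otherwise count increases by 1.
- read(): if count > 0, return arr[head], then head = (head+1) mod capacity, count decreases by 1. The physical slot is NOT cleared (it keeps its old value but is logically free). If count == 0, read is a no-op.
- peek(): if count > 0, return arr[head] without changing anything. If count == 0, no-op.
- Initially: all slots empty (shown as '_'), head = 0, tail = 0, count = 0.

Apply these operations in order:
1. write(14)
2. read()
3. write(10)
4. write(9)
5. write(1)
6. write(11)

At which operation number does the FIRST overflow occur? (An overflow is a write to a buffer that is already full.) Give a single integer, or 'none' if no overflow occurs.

After op 1 (write(14)): arr=[14 _ _] head=0 tail=1 count=1
After op 2 (read()): arr=[14 _ _] head=1 tail=1 count=0
After op 3 (write(10)): arr=[14 10 _] head=1 tail=2 count=1
After op 4 (write(9)): arr=[14 10 9] head=1 tail=0 count=2
After op 5 (write(1)): arr=[1 10 9] head=1 tail=1 count=3
After op 6 (write(11)): arr=[1 11 9] head=2 tail=2 count=3

Answer: 6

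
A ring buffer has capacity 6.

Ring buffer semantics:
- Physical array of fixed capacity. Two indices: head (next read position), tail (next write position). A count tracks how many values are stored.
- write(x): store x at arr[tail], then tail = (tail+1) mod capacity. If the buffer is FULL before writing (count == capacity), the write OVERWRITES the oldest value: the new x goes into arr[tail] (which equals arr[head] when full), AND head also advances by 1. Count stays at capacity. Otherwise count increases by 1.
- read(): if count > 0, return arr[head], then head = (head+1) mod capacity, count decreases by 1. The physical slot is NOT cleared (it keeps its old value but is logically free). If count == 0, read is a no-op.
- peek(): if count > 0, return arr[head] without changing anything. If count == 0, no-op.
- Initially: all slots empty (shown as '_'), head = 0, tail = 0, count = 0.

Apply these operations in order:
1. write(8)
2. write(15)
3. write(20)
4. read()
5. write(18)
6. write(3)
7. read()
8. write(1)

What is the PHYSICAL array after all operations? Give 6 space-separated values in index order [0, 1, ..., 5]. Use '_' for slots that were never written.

Answer: 8 15 20 18 3 1

Derivation:
After op 1 (write(8)): arr=[8 _ _ _ _ _] head=0 tail=1 count=1
After op 2 (write(15)): arr=[8 15 _ _ _ _] head=0 tail=2 count=2
After op 3 (write(20)): arr=[8 15 20 _ _ _] head=0 tail=3 count=3
After op 4 (read()): arr=[8 15 20 _ _ _] head=1 tail=3 count=2
After op 5 (write(18)): arr=[8 15 20 18 _ _] head=1 tail=4 count=3
After op 6 (write(3)): arr=[8 15 20 18 3 _] head=1 tail=5 count=4
After op 7 (read()): arr=[8 15 20 18 3 _] head=2 tail=5 count=3
After op 8 (write(1)): arr=[8 15 20 18 3 1] head=2 tail=0 count=4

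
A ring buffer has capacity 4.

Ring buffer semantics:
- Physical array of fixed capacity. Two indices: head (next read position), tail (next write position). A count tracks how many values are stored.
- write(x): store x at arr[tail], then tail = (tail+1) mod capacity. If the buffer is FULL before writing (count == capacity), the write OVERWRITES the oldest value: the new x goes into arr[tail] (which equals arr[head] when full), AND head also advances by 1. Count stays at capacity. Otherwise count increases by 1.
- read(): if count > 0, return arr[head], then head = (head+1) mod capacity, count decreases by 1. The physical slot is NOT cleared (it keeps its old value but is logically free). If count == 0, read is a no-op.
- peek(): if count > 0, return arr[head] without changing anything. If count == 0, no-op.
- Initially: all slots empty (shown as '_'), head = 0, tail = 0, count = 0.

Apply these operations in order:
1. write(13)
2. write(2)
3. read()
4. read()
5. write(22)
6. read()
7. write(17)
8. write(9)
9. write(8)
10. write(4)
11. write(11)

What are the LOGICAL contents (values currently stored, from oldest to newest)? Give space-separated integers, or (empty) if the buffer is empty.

After op 1 (write(13)): arr=[13 _ _ _] head=0 tail=1 count=1
After op 2 (write(2)): arr=[13 2 _ _] head=0 tail=2 count=2
After op 3 (read()): arr=[13 2 _ _] head=1 tail=2 count=1
After op 4 (read()): arr=[13 2 _ _] head=2 tail=2 count=0
After op 5 (write(22)): arr=[13 2 22 _] head=2 tail=3 count=1
After op 6 (read()): arr=[13 2 22 _] head=3 tail=3 count=0
After op 7 (write(17)): arr=[13 2 22 17] head=3 tail=0 count=1
After op 8 (write(9)): arr=[9 2 22 17] head=3 tail=1 count=2
After op 9 (write(8)): arr=[9 8 22 17] head=3 tail=2 count=3
After op 10 (write(4)): arr=[9 8 4 17] head=3 tail=3 count=4
After op 11 (write(11)): arr=[9 8 4 11] head=0 tail=0 count=4

Answer: 9 8 4 11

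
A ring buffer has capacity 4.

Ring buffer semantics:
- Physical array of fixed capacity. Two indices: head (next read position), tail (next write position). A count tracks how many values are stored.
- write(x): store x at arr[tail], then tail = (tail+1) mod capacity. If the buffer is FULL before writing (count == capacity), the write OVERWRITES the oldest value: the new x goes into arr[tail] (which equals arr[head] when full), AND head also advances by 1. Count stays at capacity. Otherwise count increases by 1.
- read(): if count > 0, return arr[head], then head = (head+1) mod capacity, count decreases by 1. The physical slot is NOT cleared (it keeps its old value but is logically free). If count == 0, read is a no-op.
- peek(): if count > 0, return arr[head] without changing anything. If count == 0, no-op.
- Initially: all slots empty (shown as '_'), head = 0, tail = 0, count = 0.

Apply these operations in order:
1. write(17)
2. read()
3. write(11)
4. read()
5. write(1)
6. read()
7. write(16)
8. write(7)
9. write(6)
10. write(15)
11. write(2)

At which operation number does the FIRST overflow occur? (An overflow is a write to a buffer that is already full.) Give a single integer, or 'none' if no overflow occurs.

After op 1 (write(17)): arr=[17 _ _ _] head=0 tail=1 count=1
After op 2 (read()): arr=[17 _ _ _] head=1 tail=1 count=0
After op 3 (write(11)): arr=[17 11 _ _] head=1 tail=2 count=1
After op 4 (read()): arr=[17 11 _ _] head=2 tail=2 count=0
After op 5 (write(1)): arr=[17 11 1 _] head=2 tail=3 count=1
After op 6 (read()): arr=[17 11 1 _] head=3 tail=3 count=0
After op 7 (write(16)): arr=[17 11 1 16] head=3 tail=0 count=1
After op 8 (write(7)): arr=[7 11 1 16] head=3 tail=1 count=2
After op 9 (write(6)): arr=[7 6 1 16] head=3 tail=2 count=3
After op 10 (write(15)): arr=[7 6 15 16] head=3 tail=3 count=4
After op 11 (write(2)): arr=[7 6 15 2] head=0 tail=0 count=4

Answer: 11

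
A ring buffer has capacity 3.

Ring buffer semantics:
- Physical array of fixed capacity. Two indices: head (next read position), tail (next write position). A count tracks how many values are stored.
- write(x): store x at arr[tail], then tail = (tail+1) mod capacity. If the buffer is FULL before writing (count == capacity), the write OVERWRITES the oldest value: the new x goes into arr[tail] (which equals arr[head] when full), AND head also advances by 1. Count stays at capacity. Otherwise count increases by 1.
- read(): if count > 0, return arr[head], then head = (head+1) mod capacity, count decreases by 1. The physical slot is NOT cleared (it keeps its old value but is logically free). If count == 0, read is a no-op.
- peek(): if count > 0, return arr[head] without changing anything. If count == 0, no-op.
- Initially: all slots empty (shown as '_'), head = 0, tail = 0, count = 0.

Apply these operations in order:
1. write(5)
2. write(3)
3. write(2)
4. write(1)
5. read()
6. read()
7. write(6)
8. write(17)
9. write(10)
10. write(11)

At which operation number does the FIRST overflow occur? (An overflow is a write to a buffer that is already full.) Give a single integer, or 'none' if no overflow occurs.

Answer: 4

Derivation:
After op 1 (write(5)): arr=[5 _ _] head=0 tail=1 count=1
After op 2 (write(3)): arr=[5 3 _] head=0 tail=2 count=2
After op 3 (write(2)): arr=[5 3 2] head=0 tail=0 count=3
After op 4 (write(1)): arr=[1 3 2] head=1 tail=1 count=3
After op 5 (read()): arr=[1 3 2] head=2 tail=1 count=2
After op 6 (read()): arr=[1 3 2] head=0 tail=1 count=1
After op 7 (write(6)): arr=[1 6 2] head=0 tail=2 count=2
After op 8 (write(17)): arr=[1 6 17] head=0 tail=0 count=3
After op 9 (write(10)): arr=[10 6 17] head=1 tail=1 count=3
After op 10 (write(11)): arr=[10 11 17] head=2 tail=2 count=3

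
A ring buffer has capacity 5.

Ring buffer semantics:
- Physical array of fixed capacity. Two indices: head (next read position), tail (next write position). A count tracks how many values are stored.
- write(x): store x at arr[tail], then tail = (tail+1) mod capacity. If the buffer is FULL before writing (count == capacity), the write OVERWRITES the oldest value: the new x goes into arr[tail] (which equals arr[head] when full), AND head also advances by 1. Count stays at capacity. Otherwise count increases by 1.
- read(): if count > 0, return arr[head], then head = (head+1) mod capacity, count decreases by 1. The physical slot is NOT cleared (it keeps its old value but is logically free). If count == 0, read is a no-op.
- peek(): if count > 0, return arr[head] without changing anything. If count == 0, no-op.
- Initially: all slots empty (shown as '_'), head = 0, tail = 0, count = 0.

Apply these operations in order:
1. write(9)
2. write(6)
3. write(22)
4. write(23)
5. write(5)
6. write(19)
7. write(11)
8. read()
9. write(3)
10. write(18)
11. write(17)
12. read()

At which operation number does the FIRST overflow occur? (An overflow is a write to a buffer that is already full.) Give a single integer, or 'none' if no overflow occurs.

After op 1 (write(9)): arr=[9 _ _ _ _] head=0 tail=1 count=1
After op 2 (write(6)): arr=[9 6 _ _ _] head=0 tail=2 count=2
After op 3 (write(22)): arr=[9 6 22 _ _] head=0 tail=3 count=3
After op 4 (write(23)): arr=[9 6 22 23 _] head=0 tail=4 count=4
After op 5 (write(5)): arr=[9 6 22 23 5] head=0 tail=0 count=5
After op 6 (write(19)): arr=[19 6 22 23 5] head=1 tail=1 count=5
After op 7 (write(11)): arr=[19 11 22 23 5] head=2 tail=2 count=5
After op 8 (read()): arr=[19 11 22 23 5] head=3 tail=2 count=4
After op 9 (write(3)): arr=[19 11 3 23 5] head=3 tail=3 count=5
After op 10 (write(18)): arr=[19 11 3 18 5] head=4 tail=4 count=5
After op 11 (write(17)): arr=[19 11 3 18 17] head=0 tail=0 count=5
After op 12 (read()): arr=[19 11 3 18 17] head=1 tail=0 count=4

Answer: 6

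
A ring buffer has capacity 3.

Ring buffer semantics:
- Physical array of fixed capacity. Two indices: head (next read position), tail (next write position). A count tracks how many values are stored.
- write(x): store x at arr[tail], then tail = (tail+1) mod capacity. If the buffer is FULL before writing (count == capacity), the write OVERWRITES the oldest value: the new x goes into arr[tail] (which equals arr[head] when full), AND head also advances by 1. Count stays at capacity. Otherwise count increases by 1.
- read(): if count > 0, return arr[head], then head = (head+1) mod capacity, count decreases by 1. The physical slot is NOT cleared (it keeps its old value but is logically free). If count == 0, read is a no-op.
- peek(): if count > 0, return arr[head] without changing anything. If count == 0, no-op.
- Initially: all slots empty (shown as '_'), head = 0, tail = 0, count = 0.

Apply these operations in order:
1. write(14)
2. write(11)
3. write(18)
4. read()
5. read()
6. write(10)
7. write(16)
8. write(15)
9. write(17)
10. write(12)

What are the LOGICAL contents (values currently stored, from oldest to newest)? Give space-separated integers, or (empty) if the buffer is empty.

Answer: 15 17 12

Derivation:
After op 1 (write(14)): arr=[14 _ _] head=0 tail=1 count=1
After op 2 (write(11)): arr=[14 11 _] head=0 tail=2 count=2
After op 3 (write(18)): arr=[14 11 18] head=0 tail=0 count=3
After op 4 (read()): arr=[14 11 18] head=1 tail=0 count=2
After op 5 (read()): arr=[14 11 18] head=2 tail=0 count=1
After op 6 (write(10)): arr=[10 11 18] head=2 tail=1 count=2
After op 7 (write(16)): arr=[10 16 18] head=2 tail=2 count=3
After op 8 (write(15)): arr=[10 16 15] head=0 tail=0 count=3
After op 9 (write(17)): arr=[17 16 15] head=1 tail=1 count=3
After op 10 (write(12)): arr=[17 12 15] head=2 tail=2 count=3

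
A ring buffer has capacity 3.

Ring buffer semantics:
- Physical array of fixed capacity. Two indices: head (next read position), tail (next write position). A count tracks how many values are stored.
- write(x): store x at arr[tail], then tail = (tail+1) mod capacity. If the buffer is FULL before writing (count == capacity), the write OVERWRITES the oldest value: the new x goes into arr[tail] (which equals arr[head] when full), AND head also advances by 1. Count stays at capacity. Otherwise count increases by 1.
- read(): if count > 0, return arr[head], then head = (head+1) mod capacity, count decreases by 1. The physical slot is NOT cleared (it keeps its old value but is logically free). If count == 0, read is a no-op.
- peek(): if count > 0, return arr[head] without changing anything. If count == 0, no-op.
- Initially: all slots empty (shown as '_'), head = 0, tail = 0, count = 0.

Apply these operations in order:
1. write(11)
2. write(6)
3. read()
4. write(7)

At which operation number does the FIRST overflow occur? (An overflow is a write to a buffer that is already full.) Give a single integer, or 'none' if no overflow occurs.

Answer: none

Derivation:
After op 1 (write(11)): arr=[11 _ _] head=0 tail=1 count=1
After op 2 (write(6)): arr=[11 6 _] head=0 tail=2 count=2
After op 3 (read()): arr=[11 6 _] head=1 tail=2 count=1
After op 4 (write(7)): arr=[11 6 7] head=1 tail=0 count=2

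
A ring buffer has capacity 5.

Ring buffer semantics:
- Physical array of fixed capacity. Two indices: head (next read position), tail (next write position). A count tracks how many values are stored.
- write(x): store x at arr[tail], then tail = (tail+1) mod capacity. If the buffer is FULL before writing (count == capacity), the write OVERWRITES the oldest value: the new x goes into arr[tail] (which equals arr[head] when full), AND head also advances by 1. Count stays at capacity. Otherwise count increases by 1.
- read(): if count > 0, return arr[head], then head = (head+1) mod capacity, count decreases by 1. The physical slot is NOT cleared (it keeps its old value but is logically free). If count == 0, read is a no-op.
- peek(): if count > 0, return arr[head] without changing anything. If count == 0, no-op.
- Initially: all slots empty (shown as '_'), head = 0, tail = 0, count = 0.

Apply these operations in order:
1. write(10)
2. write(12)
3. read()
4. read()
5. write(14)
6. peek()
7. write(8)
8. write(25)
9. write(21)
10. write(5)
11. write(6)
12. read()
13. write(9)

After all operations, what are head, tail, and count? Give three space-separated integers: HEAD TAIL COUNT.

Answer: 4 4 5

Derivation:
After op 1 (write(10)): arr=[10 _ _ _ _] head=0 tail=1 count=1
After op 2 (write(12)): arr=[10 12 _ _ _] head=0 tail=2 count=2
After op 3 (read()): arr=[10 12 _ _ _] head=1 tail=2 count=1
After op 4 (read()): arr=[10 12 _ _ _] head=2 tail=2 count=0
After op 5 (write(14)): arr=[10 12 14 _ _] head=2 tail=3 count=1
After op 6 (peek()): arr=[10 12 14 _ _] head=2 tail=3 count=1
After op 7 (write(8)): arr=[10 12 14 8 _] head=2 tail=4 count=2
After op 8 (write(25)): arr=[10 12 14 8 25] head=2 tail=0 count=3
After op 9 (write(21)): arr=[21 12 14 8 25] head=2 tail=1 count=4
After op 10 (write(5)): arr=[21 5 14 8 25] head=2 tail=2 count=5
After op 11 (write(6)): arr=[21 5 6 8 25] head=3 tail=3 count=5
After op 12 (read()): arr=[21 5 6 8 25] head=4 tail=3 count=4
After op 13 (write(9)): arr=[21 5 6 9 25] head=4 tail=4 count=5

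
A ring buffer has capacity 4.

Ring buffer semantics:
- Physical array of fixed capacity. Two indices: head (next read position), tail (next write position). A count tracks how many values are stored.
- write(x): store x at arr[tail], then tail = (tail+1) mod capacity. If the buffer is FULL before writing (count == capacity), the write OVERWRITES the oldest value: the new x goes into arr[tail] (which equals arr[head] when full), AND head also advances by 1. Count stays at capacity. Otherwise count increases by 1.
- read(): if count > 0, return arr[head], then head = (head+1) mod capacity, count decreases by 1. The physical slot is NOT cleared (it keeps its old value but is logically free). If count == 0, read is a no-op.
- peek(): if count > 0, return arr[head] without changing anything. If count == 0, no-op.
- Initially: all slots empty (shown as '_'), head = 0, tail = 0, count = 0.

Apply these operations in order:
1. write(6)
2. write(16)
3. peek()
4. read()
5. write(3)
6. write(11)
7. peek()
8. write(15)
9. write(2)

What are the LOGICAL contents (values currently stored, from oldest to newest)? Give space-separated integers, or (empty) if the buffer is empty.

Answer: 3 11 15 2

Derivation:
After op 1 (write(6)): arr=[6 _ _ _] head=0 tail=1 count=1
After op 2 (write(16)): arr=[6 16 _ _] head=0 tail=2 count=2
After op 3 (peek()): arr=[6 16 _ _] head=0 tail=2 count=2
After op 4 (read()): arr=[6 16 _ _] head=1 tail=2 count=1
After op 5 (write(3)): arr=[6 16 3 _] head=1 tail=3 count=2
After op 6 (write(11)): arr=[6 16 3 11] head=1 tail=0 count=3
After op 7 (peek()): arr=[6 16 3 11] head=1 tail=0 count=3
After op 8 (write(15)): arr=[15 16 3 11] head=1 tail=1 count=4
After op 9 (write(2)): arr=[15 2 3 11] head=2 tail=2 count=4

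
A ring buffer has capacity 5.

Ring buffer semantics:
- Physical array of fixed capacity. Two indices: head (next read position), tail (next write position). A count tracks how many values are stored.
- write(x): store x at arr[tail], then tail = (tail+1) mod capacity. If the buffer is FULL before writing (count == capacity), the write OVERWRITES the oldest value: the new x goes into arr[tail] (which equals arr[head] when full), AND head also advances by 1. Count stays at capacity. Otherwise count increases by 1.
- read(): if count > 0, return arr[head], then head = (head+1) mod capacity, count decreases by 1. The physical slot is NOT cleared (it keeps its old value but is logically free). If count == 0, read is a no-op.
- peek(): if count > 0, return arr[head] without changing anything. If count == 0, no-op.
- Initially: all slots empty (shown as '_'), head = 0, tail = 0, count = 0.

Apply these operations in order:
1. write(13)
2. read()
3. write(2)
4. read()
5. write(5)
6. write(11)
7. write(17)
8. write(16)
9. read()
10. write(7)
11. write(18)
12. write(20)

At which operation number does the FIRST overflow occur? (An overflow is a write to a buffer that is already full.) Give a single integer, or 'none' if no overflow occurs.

After op 1 (write(13)): arr=[13 _ _ _ _] head=0 tail=1 count=1
After op 2 (read()): arr=[13 _ _ _ _] head=1 tail=1 count=0
After op 3 (write(2)): arr=[13 2 _ _ _] head=1 tail=2 count=1
After op 4 (read()): arr=[13 2 _ _ _] head=2 tail=2 count=0
After op 5 (write(5)): arr=[13 2 5 _ _] head=2 tail=3 count=1
After op 6 (write(11)): arr=[13 2 5 11 _] head=2 tail=4 count=2
After op 7 (write(17)): arr=[13 2 5 11 17] head=2 tail=0 count=3
After op 8 (write(16)): arr=[16 2 5 11 17] head=2 tail=1 count=4
After op 9 (read()): arr=[16 2 5 11 17] head=3 tail=1 count=3
After op 10 (write(7)): arr=[16 7 5 11 17] head=3 tail=2 count=4
After op 11 (write(18)): arr=[16 7 18 11 17] head=3 tail=3 count=5
After op 12 (write(20)): arr=[16 7 18 20 17] head=4 tail=4 count=5

Answer: 12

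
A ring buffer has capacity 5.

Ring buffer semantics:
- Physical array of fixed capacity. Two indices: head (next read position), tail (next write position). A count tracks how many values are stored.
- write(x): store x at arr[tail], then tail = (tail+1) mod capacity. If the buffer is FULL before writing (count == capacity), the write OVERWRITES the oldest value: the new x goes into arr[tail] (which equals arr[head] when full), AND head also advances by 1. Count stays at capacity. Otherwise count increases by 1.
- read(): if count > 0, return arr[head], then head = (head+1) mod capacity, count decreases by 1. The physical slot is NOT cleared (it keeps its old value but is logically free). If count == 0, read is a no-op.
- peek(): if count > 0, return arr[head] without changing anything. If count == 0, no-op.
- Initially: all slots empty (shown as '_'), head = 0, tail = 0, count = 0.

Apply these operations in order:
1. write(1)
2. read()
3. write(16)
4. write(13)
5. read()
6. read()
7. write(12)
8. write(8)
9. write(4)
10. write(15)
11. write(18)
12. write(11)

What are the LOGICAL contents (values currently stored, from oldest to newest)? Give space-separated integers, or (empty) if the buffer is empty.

After op 1 (write(1)): arr=[1 _ _ _ _] head=0 tail=1 count=1
After op 2 (read()): arr=[1 _ _ _ _] head=1 tail=1 count=0
After op 3 (write(16)): arr=[1 16 _ _ _] head=1 tail=2 count=1
After op 4 (write(13)): arr=[1 16 13 _ _] head=1 tail=3 count=2
After op 5 (read()): arr=[1 16 13 _ _] head=2 tail=3 count=1
After op 6 (read()): arr=[1 16 13 _ _] head=3 tail=3 count=0
After op 7 (write(12)): arr=[1 16 13 12 _] head=3 tail=4 count=1
After op 8 (write(8)): arr=[1 16 13 12 8] head=3 tail=0 count=2
After op 9 (write(4)): arr=[4 16 13 12 8] head=3 tail=1 count=3
After op 10 (write(15)): arr=[4 15 13 12 8] head=3 tail=2 count=4
After op 11 (write(18)): arr=[4 15 18 12 8] head=3 tail=3 count=5
After op 12 (write(11)): arr=[4 15 18 11 8] head=4 tail=4 count=5

Answer: 8 4 15 18 11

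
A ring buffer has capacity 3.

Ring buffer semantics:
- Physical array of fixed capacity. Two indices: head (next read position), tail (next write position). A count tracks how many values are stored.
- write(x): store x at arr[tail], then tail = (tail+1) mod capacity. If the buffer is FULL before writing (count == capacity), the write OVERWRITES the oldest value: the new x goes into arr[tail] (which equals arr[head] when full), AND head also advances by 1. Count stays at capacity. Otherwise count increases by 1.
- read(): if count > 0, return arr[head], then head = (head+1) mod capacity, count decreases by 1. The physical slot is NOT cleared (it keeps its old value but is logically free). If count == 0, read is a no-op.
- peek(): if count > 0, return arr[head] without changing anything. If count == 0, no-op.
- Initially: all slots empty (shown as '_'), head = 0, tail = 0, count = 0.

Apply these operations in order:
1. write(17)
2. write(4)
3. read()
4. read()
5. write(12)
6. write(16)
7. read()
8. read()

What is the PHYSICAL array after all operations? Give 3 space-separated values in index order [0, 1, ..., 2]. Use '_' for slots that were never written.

After op 1 (write(17)): arr=[17 _ _] head=0 tail=1 count=1
After op 2 (write(4)): arr=[17 4 _] head=0 tail=2 count=2
After op 3 (read()): arr=[17 4 _] head=1 tail=2 count=1
After op 4 (read()): arr=[17 4 _] head=2 tail=2 count=0
After op 5 (write(12)): arr=[17 4 12] head=2 tail=0 count=1
After op 6 (write(16)): arr=[16 4 12] head=2 tail=1 count=2
After op 7 (read()): arr=[16 4 12] head=0 tail=1 count=1
After op 8 (read()): arr=[16 4 12] head=1 tail=1 count=0

Answer: 16 4 12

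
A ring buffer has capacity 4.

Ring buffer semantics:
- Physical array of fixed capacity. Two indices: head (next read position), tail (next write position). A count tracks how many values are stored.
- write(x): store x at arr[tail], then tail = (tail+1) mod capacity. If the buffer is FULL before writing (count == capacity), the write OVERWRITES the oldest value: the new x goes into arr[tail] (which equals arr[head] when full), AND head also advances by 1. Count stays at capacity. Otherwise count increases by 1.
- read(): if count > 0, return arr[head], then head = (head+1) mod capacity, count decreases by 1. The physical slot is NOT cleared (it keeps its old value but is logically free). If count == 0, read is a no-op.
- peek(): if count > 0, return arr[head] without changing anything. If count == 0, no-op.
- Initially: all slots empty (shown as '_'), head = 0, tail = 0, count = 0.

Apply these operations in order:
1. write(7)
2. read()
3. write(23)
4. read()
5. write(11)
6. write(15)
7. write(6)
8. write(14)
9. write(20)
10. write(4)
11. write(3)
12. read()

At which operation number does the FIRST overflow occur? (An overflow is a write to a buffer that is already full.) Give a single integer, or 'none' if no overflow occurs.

Answer: 9

Derivation:
After op 1 (write(7)): arr=[7 _ _ _] head=0 tail=1 count=1
After op 2 (read()): arr=[7 _ _ _] head=1 tail=1 count=0
After op 3 (write(23)): arr=[7 23 _ _] head=1 tail=2 count=1
After op 4 (read()): arr=[7 23 _ _] head=2 tail=2 count=0
After op 5 (write(11)): arr=[7 23 11 _] head=2 tail=3 count=1
After op 6 (write(15)): arr=[7 23 11 15] head=2 tail=0 count=2
After op 7 (write(6)): arr=[6 23 11 15] head=2 tail=1 count=3
After op 8 (write(14)): arr=[6 14 11 15] head=2 tail=2 count=4
After op 9 (write(20)): arr=[6 14 20 15] head=3 tail=3 count=4
After op 10 (write(4)): arr=[6 14 20 4] head=0 tail=0 count=4
After op 11 (write(3)): arr=[3 14 20 4] head=1 tail=1 count=4
After op 12 (read()): arr=[3 14 20 4] head=2 tail=1 count=3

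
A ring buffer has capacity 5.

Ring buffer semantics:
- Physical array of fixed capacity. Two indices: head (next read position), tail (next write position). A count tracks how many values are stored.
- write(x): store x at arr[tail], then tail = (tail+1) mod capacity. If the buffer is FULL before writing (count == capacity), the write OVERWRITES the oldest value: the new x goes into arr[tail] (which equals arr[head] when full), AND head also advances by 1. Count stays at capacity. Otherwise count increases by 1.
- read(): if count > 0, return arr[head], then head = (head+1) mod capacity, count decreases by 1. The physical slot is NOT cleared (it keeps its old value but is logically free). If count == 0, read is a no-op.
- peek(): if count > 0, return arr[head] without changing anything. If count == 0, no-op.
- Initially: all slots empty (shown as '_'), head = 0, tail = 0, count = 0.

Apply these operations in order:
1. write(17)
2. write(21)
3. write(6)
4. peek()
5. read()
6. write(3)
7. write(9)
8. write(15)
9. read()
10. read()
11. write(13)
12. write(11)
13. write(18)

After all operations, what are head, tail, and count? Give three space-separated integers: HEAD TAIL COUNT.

After op 1 (write(17)): arr=[17 _ _ _ _] head=0 tail=1 count=1
After op 2 (write(21)): arr=[17 21 _ _ _] head=0 tail=2 count=2
After op 3 (write(6)): arr=[17 21 6 _ _] head=0 tail=3 count=3
After op 4 (peek()): arr=[17 21 6 _ _] head=0 tail=3 count=3
After op 5 (read()): arr=[17 21 6 _ _] head=1 tail=3 count=2
After op 6 (write(3)): arr=[17 21 6 3 _] head=1 tail=4 count=3
After op 7 (write(9)): arr=[17 21 6 3 9] head=1 tail=0 count=4
After op 8 (write(15)): arr=[15 21 6 3 9] head=1 tail=1 count=5
After op 9 (read()): arr=[15 21 6 3 9] head=2 tail=1 count=4
After op 10 (read()): arr=[15 21 6 3 9] head=3 tail=1 count=3
After op 11 (write(13)): arr=[15 13 6 3 9] head=3 tail=2 count=4
After op 12 (write(11)): arr=[15 13 11 3 9] head=3 tail=3 count=5
After op 13 (write(18)): arr=[15 13 11 18 9] head=4 tail=4 count=5

Answer: 4 4 5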